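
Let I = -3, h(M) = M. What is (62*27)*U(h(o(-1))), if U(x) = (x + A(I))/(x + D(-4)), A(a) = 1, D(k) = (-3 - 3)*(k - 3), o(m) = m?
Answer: 0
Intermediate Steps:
D(k) = 18 - 6*k (D(k) = -6*(-3 + k) = 18 - 6*k)
U(x) = (1 + x)/(42 + x) (U(x) = (x + 1)/(x + (18 - 6*(-4))) = (1 + x)/(x + (18 + 24)) = (1 + x)/(x + 42) = (1 + x)/(42 + x))
(62*27)*U(h(o(-1))) = (62*27)*((1 - 1)/(42 - 1)) = 1674*(0/41) = 1674*((1/41)*0) = 1674*0 = 0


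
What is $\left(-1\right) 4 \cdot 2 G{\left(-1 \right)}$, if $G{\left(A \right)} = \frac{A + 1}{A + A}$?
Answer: $0$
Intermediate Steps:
$G{\left(A \right)} = \frac{1 + A}{2 A}$
$\left(-1\right) 4 \cdot 2 G{\left(-1 \right)} = \left(-1\right) 4 \cdot 2 \frac{1 - 1}{2 \left(-1\right)} = \left(-4\right) 2 \cdot \frac{1}{2} \left(-1\right) 0 = \left(-8\right) 0 = 0$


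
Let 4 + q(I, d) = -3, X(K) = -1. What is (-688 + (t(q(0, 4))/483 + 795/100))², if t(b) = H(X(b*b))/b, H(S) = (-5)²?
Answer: 2114664462801361/4572464400 ≈ 4.6248e+5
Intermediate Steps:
q(I, d) = -7 (q(I, d) = -4 - 3 = -7)
H(S) = 25
t(b) = 25/b
(-688 + (t(q(0, 4))/483 + 795/100))² = (-688 + ((25/(-7))/483 + 795/100))² = (-688 + ((25*(-⅐))*(1/483) + 795*(1/100)))² = (-688 + (-25/7*1/483 + 159/20))² = (-688 + (-25/3381 + 159/20))² = (-688 + 537079/67620)² = (-45985481/67620)² = 2114664462801361/4572464400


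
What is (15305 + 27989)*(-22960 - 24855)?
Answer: -2070102610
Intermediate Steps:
(15305 + 27989)*(-22960 - 24855) = 43294*(-47815) = -2070102610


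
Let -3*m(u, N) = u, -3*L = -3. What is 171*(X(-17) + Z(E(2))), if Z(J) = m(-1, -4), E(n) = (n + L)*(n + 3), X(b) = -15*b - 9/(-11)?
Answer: 481821/11 ≈ 43802.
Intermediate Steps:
L = 1 (L = -1/3*(-3) = 1)
m(u, N) = -u/3
X(b) = 9/11 - 15*b (X(b) = -15*b - 9*(-1/11) = -15*b + 9/11 = 9/11 - 15*b)
E(n) = (1 + n)*(3 + n) (E(n) = (n + 1)*(n + 3) = (1 + n)*(3 + n))
Z(J) = 1/3 (Z(J) = -1/3*(-1) = 1/3)
171*(X(-17) + Z(E(2))) = 171*((9/11 - 15*(-17)) + 1/3) = 171*((9/11 + 255) + 1/3) = 171*(2814/11 + 1/3) = 171*(8453/33) = 481821/11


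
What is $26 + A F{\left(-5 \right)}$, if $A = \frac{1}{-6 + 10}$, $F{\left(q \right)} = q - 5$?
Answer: $\frac{47}{2} \approx 23.5$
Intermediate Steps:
$F{\left(q \right)} = -5 + q$ ($F{\left(q \right)} = q - 5 = -5 + q$)
$A = \frac{1}{4} \approx 0.25$
$26 + A F{\left(-5 \right)} = 26 + \frac{-5 - 5}{4} = 26 + \frac{1}{4} \left(-10\right) = 26 - \frac{5}{2} = \frac{47}{2}$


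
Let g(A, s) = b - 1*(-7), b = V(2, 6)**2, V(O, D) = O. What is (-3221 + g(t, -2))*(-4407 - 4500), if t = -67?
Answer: 28591470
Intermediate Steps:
b = 4 (b = 2**2 = 4)
g(A, s) = 11 (g(A, s) = 4 - 1*(-7) = 4 + 7 = 11)
(-3221 + g(t, -2))*(-4407 - 4500) = (-3221 + 11)*(-4407 - 4500) = -3210*(-8907) = 28591470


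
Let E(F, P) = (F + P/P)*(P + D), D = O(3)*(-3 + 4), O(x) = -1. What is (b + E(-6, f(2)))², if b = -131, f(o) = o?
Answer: 18496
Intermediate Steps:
D = -1 (D = -(-3 + 4) = -1*1 = -1)
E(F, P) = (1 + F)*(-1 + P) (E(F, P) = (F + P/P)*(P - 1) = (F + 1)*(-1 + P) = (1 + F)*(-1 + P))
(b + E(-6, f(2)))² = (-131 + (-1 + 2 - 1*(-6) - 6*2))² = (-131 + (-1 + 2 + 6 - 12))² = (-131 - 5)² = (-136)² = 18496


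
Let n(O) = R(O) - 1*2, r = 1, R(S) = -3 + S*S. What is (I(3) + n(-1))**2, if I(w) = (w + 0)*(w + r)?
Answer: 64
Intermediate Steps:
R(S) = -3 + S**2
n(O) = -5 + O**2 (n(O) = (-3 + O**2) - 1*2 = (-3 + O**2) - 2 = -5 + O**2)
I(w) = w*(1 + w) (I(w) = (w + 0)*(w + 1) = w*(1 + w))
(I(3) + n(-1))**2 = (3*(1 + 3) + (-5 + (-1)**2))**2 = (3*4 + (-5 + 1))**2 = (12 - 4)**2 = 8**2 = 64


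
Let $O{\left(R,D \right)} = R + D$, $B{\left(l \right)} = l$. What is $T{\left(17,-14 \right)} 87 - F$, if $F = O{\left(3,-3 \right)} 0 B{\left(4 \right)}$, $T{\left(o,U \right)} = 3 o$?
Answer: $4437$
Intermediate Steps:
$O{\left(R,D \right)} = D + R$
$F = 0$ ($F = \left(-3 + 3\right) 0 \cdot 4 = 0 \cdot 0 \cdot 4 = 0 \cdot 4 = 0$)
$T{\left(17,-14 \right)} 87 - F = 3 \cdot 17 \cdot 87 - 0 = 51 \cdot 87 + 0 = 4437 + 0 = 4437$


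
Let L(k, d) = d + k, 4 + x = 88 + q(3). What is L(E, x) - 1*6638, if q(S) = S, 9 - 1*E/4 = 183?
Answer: -7247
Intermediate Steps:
E = -696 (E = 36 - 4*183 = 36 - 732 = -696)
x = 87 (x = -4 + (88 + 3) = -4 + 91 = 87)
L(E, x) - 1*6638 = (87 - 696) - 1*6638 = -609 - 6638 = -7247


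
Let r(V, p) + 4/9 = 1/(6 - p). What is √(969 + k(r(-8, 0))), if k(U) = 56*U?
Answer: √8581/3 ≈ 30.878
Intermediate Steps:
r(V, p) = -4/9 + 1/(6 - p)
√(969 + k(r(-8, 0))) = √(969 + 56*((15 - 4*0)/(9*(-6 + 0)))) = √(969 + 56*((⅑)*(15 + 0)/(-6))) = √(969 + 56*((⅑)*(-⅙)*15)) = √(969 + 56*(-5/18)) = √(969 - 140/9) = √(8581/9) = √8581/3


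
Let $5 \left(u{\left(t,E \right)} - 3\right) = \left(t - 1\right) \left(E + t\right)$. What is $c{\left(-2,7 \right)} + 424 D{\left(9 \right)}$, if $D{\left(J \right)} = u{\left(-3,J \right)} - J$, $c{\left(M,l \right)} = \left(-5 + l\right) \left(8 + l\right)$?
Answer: $- \frac{22746}{5} \approx -4549.2$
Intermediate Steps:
$u{\left(t,E \right)} = 3 + \frac{\left(-1 + t\right) \left(E + t\right)}{5}$ ($u{\left(t,E \right)} = 3 + \frac{\left(t - 1\right) \left(E + t\right)}{5} = 3 + \frac{\left(-1 + t\right) \left(E + t\right)}{5}$)
$D{\left(J \right)} = \frac{27}{5} - \frac{9 J}{5}$ ($D{\left(J \right)} = \left(3 - \frac{J}{5} - - \frac{3}{5} + \frac{\left(-3\right)^{2}}{5} + \frac{1}{5} J \left(-3\right)\right) - J = \left(3 - \frac{J}{5} + \frac{3}{5} + \frac{1}{5} \cdot 9 - \frac{3 J}{5}\right) - J = \left(3 - \frac{J}{5} + \frac{3}{5} + \frac{9}{5} - \frac{3 J}{5}\right) - J = \left(\frac{27}{5} - \frac{4 J}{5}\right) - J = \frac{27}{5} - \frac{9 J}{5}$)
$c{\left(-2,7 \right)} + 424 D{\left(9 \right)} = \left(-40 + 7^{2} + 3 \cdot 7\right) + 424 \left(\frac{27}{5} - \frac{81}{5}\right) = \left(-40 + 49 + 21\right) + 424 \left(\frac{27}{5} - \frac{81}{5}\right) = 30 + 424 \left(- \frac{54}{5}\right) = 30 - \frac{22896}{5} = - \frac{22746}{5}$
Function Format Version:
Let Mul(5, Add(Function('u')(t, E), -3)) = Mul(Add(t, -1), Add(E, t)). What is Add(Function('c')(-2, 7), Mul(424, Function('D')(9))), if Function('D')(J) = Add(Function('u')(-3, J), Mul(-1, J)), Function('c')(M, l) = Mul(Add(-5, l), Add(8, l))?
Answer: Rational(-22746, 5) ≈ -4549.2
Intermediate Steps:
Function('u')(t, E) = Add(3, Mul(Rational(1, 5), Add(-1, t), Add(E, t))) (Function('u')(t, E) = Add(3, Mul(Rational(1, 5), Mul(Add(t, -1), Add(E, t)))) = Add(3, Mul(Rational(1, 5), Mul(Add(-1, t), Add(E, t)))) = Add(3, Mul(Rational(1, 5), Add(-1, t), Add(E, t))))
Function('D')(J) = Add(Rational(27, 5), Mul(Rational(-9, 5), J)) (Function('D')(J) = Add(Add(3, Mul(Rational(-1, 5), J), Mul(Rational(-1, 5), -3), Mul(Rational(1, 5), Pow(-3, 2)), Mul(Rational(1, 5), J, -3)), Mul(-1, J)) = Add(Add(3, Mul(Rational(-1, 5), J), Rational(3, 5), Mul(Rational(1, 5), 9), Mul(Rational(-3, 5), J)), Mul(-1, J)) = Add(Add(3, Mul(Rational(-1, 5), J), Rational(3, 5), Rational(9, 5), Mul(Rational(-3, 5), J)), Mul(-1, J)) = Add(Add(Rational(27, 5), Mul(Rational(-4, 5), J)), Mul(-1, J)) = Add(Rational(27, 5), Mul(Rational(-9, 5), J)))
Add(Function('c')(-2, 7), Mul(424, Function('D')(9))) = Add(Add(-40, Pow(7, 2), Mul(3, 7)), Mul(424, Add(Rational(27, 5), Mul(Rational(-9, 5), 9)))) = Add(Add(-40, 49, 21), Mul(424, Add(Rational(27, 5), Rational(-81, 5)))) = Add(30, Mul(424, Rational(-54, 5))) = Add(30, Rational(-22896, 5)) = Rational(-22746, 5)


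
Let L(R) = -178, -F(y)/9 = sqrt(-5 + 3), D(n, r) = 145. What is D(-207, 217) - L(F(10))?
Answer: 323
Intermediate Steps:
F(y) = -9*I*sqrt(2) (F(y) = -9*sqrt(-5 + 3) = -9*I*sqrt(2))
D(-207, 217) - L(F(10)) = 145 - 1*(-178) = 145 + 178 = 323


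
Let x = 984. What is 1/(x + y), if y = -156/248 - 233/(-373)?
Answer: 23126/22755883 ≈ 0.0010163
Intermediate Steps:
y = -101/23126 (y = -156*1/248 - 233*(-1/373) = -39/62 + 233/373 = -101/23126 ≈ -0.0043674)
1/(x + y) = 1/(984 - 101/23126) = 1/(22755883/23126) = 23126/22755883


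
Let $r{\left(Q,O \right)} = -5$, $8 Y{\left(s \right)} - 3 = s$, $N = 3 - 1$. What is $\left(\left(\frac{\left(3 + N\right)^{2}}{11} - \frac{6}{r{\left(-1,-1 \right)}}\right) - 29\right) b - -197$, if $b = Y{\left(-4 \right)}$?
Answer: $\frac{22021}{110} \approx 200.19$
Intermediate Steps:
$N = 2$ ($N = 3 - 1 = 2$)
$Y{\left(s \right)} = \frac{3}{8} + \frac{s}{8}$
$b = - \frac{1}{8}$ ($b = \frac{3}{8} + \frac{1}{8} \left(-4\right) = \frac{3}{8} - \frac{1}{2} = - \frac{1}{8} \approx -0.125$)
$\left(\left(\frac{\left(3 + N\right)^{2}}{11} - \frac{6}{r{\left(-1,-1 \right)}}\right) - 29\right) b - -197 = \left(\left(\frac{\left(3 + 2\right)^{2}}{11} - \frac{6}{-5}\right) - 29\right) \left(- \frac{1}{8}\right) - -197 = \left(\left(5^{2} \cdot \frac{1}{11} - - \frac{6}{5}\right) - 29\right) \left(- \frac{1}{8}\right) + 197 = \left(\left(25 \cdot \frac{1}{11} + \frac{6}{5}\right) - 29\right) \left(- \frac{1}{8}\right) + 197 = \left(\left(\frac{25}{11} + \frac{6}{5}\right) - 29\right) \left(- \frac{1}{8}\right) + 197 = \left(\frac{191}{55} - 29\right) \left(- \frac{1}{8}\right) + 197 = \left(- \frac{1404}{55}\right) \left(- \frac{1}{8}\right) + 197 = \frac{351}{110} + 197 = \frac{22021}{110}$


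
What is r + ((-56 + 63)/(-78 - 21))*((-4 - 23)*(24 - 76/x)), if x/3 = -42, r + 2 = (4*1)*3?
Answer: 1880/33 ≈ 56.970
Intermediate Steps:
r = 10 (r = -2 + (4*1)*3 = -2 + 4*3 = -2 + 12 = 10)
x = -126 (x = 3*(-42) = -126)
r + ((-56 + 63)/(-78 - 21))*((-4 - 23)*(24 - 76/x)) = 10 + ((-56 + 63)/(-78 - 21))*((-4 - 23)*(24 - 76/(-126))) = 10 + (7/(-99))*(-27*(24 - 76*(-1/126))) = 10 + (7*(-1/99))*(-27*(24 + 38/63)) = 10 - (-21)*1550/(11*63) = 10 - 7/99*(-4650/7) = 10 + 1550/33 = 1880/33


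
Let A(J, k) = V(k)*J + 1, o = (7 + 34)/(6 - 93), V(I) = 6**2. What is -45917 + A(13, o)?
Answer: -45448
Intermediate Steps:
V(I) = 36
o = -41/87 (o = 41/(-87) = 41*(-1/87) = -41/87 ≈ -0.47126)
A(J, k) = 1 + 36*J (A(J, k) = 36*J + 1 = 1 + 36*J)
-45917 + A(13, o) = -45917 + (1 + 36*13) = -45917 + (1 + 468) = -45917 + 469 = -45448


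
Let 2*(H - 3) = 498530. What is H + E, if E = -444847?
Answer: -195579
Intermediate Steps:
H = 249268 (H = 3 + (1/2)*498530 = 3 + 249265 = 249268)
H + E = 249268 - 444847 = -195579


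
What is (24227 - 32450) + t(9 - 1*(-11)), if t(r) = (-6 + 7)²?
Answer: -8222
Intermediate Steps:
t(r) = 1 (t(r) = 1² = 1)
(24227 - 32450) + t(9 - 1*(-11)) = (24227 - 32450) + 1 = -8223 + 1 = -8222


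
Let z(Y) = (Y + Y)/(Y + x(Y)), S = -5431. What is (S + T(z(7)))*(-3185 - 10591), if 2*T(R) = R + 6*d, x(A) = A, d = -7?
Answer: 75099864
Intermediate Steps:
z(Y) = 1 (z(Y) = (Y + Y)/(Y + Y) = (2*Y)/((2*Y)) = (2*Y)*(1/(2*Y)) = 1)
T(R) = -21 + R/2 (T(R) = (R + 6*(-7))/2 = (R - 42)/2 = (-42 + R)/2 = -21 + R/2)
(S + T(z(7)))*(-3185 - 10591) = (-5431 + (-21 + (½)*1))*(-3185 - 10591) = (-5431 + (-21 + ½))*(-13776) = (-5431 - 41/2)*(-13776) = -10903/2*(-13776) = 75099864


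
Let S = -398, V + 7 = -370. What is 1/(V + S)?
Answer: -1/775 ≈ -0.0012903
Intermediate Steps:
V = -377 (V = -7 - 370 = -377)
1/(V + S) = 1/(-377 - 398) = 1/(-775) = -1/775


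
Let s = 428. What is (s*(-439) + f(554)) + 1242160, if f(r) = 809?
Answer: 1055077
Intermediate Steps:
(s*(-439) + f(554)) + 1242160 = (428*(-439) + 809) + 1242160 = (-187892 + 809) + 1242160 = -187083 + 1242160 = 1055077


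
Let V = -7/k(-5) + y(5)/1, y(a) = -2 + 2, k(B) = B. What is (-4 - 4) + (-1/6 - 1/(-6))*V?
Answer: -8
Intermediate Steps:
y(a) = 0
V = 7/5 (V = -7/(-5) + 0/1 = -7*(-⅕) + 0*1 = 7/5 + 0 = 7/5 ≈ 1.4000)
(-4 - 4) + (-1/6 - 1/(-6))*V = (-4 - 4) + (-1/6 - 1/(-6))*(7/5) = -8 + (-1*⅙ - 1*(-⅙))*(7/5) = -8 + (-⅙ + ⅙)*(7/5) = -8 + 0*(7/5) = -8 + 0 = -8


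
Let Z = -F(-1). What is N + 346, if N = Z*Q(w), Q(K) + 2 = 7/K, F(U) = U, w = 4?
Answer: 1383/4 ≈ 345.75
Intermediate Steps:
Z = 1 (Z = -1*(-1) = 1)
Q(K) = -2 + 7/K
N = -1/4 (N = 1*(-2 + 7/4) = 1*(-1/4) = -1/4 ≈ -0.25000)
N + 346 = -1/4 + 346 = 1383/4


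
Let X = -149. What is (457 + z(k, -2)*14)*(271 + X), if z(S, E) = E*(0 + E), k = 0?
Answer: 62586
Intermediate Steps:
z(S, E) = E² (z(S, E) = E*E = E²)
(457 + z(k, -2)*14)*(271 + X) = (457 + (-2)²*14)*(271 - 149) = (457 + 4*14)*122 = (457 + 56)*122 = 513*122 = 62586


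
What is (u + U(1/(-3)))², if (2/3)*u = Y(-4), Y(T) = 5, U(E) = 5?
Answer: 625/4 ≈ 156.25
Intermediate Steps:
u = 15/2 (u = (3/2)*5 = 15/2 ≈ 7.5000)
(u + U(1/(-3)))² = (15/2 + 5)² = (25/2)² = 625/4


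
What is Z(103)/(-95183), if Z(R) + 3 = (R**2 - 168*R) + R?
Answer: 6595/95183 ≈ 0.069288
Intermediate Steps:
Z(R) = -3 + R**2 - 167*R (Z(R) = -3 + ((R**2 - 168*R) + R) = -3 + (R**2 - 167*R) = -3 + R**2 - 167*R)
Z(103)/(-95183) = (-3 + 103**2 - 167*103)/(-95183) = (-3 + 10609 - 17201)*(-1/95183) = -6595*(-1/95183) = 6595/95183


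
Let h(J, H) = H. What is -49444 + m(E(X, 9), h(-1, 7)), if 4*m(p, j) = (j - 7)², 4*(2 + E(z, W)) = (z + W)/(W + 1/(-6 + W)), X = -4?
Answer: -49444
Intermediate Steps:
E(z, W) = -2 + (W + z)/(4*(W + 1/(-6 + W))) (E(z, W) = -2 + ((z + W)/(W + 1/(-6 + W)))/4 = -2 + ((W + z)/(W + 1/(-6 + W)))/4 = -2 + (W + z)/(4*(W + 1/(-6 + W))))
m(p, j) = (-7 + j)²/4 (m(p, j) = (j - 7)²/4 = (-7 + j)²/4)
-49444 + m(E(X, 9), h(-1, 7)) = -49444 + (-7 + 7)²/4 = -49444 + (¼)*0² = -49444 + (¼)*0 = -49444 + 0 = -49444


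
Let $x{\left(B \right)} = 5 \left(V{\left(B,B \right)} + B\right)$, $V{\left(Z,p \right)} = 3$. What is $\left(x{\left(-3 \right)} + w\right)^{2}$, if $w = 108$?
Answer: $11664$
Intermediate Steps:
$x{\left(B \right)} = 15 + 5 B$ ($x{\left(B \right)} = 5 \left(3 + B\right) = 15 + 5 B$)
$\left(x{\left(-3 \right)} + w\right)^{2} = \left(\left(15 + 5 \left(-3\right)\right) + 108\right)^{2} = \left(\left(15 - 15\right) + 108\right)^{2} = \left(0 + 108\right)^{2} = 108^{2} = 11664$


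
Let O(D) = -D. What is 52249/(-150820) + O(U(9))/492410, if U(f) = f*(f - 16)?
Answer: -2571842843/7426527620 ≈ -0.34630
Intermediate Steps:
U(f) = f*(-16 + f)
52249/(-150820) + O(U(9))/492410 = 52249/(-150820) - 9*(-16 + 9)/492410 = 52249*(-1/150820) - 9*(-7)*(1/492410) = -52249/150820 - 1*(-63)*(1/492410) = -52249/150820 + 63*(1/492410) = -52249/150820 + 63/492410 = -2571842843/7426527620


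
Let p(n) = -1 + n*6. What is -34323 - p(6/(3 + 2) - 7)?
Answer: -171436/5 ≈ -34287.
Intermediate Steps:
p(n) = -1 + 6*n
-34323 - p(6/(3 + 2) - 7) = -34323 - (-1 + 6*(6/(3 + 2) - 7)) = -34323 - (-1 + 6*(6/5 - 7)) = -34323 - (-1 + 6*(-29/5)) = -34323 - (-1 - 174/5) = -34323 - 1*(-179/5) = -34323 + 179/5 = -171436/5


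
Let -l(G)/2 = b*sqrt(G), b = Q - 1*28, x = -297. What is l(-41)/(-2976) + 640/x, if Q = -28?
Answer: -640/297 - 7*I*sqrt(41)/186 ≈ -2.1549 - 0.24098*I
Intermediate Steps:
b = -56 (b = -28 - 1*28 = -28 - 28 = -56)
l(G) = 112*sqrt(G) (l(G) = -(-112)*sqrt(G) = 112*sqrt(G))
l(-41)/(-2976) + 640/x = (112*sqrt(-41))/(-2976) + 640/(-297) = (112*(I*sqrt(41)))*(-1/2976) + 640*(-1/297) = (112*I*sqrt(41))*(-1/2976) - 640/297 = -7*I*sqrt(41)/186 - 640/297 = -640/297 - 7*I*sqrt(41)/186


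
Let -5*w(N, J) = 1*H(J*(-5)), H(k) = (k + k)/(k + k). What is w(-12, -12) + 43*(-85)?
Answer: -18276/5 ≈ -3655.2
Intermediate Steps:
H(k) = 1 (H(k) = (2*k)/((2*k)) = (2*k)*(1/(2*k)) = 1)
w(N, J) = -1/5
w(-12, -12) + 43*(-85) = -1/5 + 43*(-85) = -1/5 - 3655 = -18276/5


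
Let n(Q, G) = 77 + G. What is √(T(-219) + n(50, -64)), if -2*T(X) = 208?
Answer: I*√91 ≈ 9.5394*I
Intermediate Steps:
T(X) = -104 (T(X) = -½*208 = -104)
√(T(-219) + n(50, -64)) = √(-104 + (77 - 64)) = √(-104 + 13) = √(-91) = I*√91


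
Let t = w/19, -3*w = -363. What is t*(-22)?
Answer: -2662/19 ≈ -140.11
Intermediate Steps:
w = 121 (w = -⅓*(-363) = 121)
t = 121/19 ≈ 6.3684
t*(-22) = (121/19)*(-22) = -2662/19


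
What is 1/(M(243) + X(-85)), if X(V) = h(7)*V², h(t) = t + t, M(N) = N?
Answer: 1/101393 ≈ 9.8626e-6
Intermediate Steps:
h(t) = 2*t
X(V) = 14*V² (X(V) = (2*7)*V² = 14*V²)
1/(M(243) + X(-85)) = 1/(243 + 14*(-85)²) = 1/(243 + 14*7225) = 1/(243 + 101150) = 1/101393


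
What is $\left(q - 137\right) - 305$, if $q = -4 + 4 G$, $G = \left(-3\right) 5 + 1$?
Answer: $-502$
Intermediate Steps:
$G = -14$ ($G = -15 + 1 = -14$)
$q = -60$ ($q = -4 + 4 \left(-14\right) = -4 - 56 = -60$)
$\left(q - 137\right) - 305 = \left(-60 - 137\right) - 305 = -197 - 305 = -502$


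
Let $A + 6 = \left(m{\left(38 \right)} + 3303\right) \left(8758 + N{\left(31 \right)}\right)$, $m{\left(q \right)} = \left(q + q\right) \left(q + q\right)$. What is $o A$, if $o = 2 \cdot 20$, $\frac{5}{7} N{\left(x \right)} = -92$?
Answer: $3133780032$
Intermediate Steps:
$m{\left(q \right)} = 4 q^{2}$ ($m{\left(q \right)} = 2 q 2 q = 4 q^{2}$)
$N{\left(x \right)} = - \frac{644}{5}$ ($N{\left(x \right)} = \frac{7}{5} \left(-92\right) = - \frac{644}{5}$)
$A = \frac{391722504}{5}$ ($A = -6 + \left(4 \cdot 38^{2} + 3303\right) \left(8758 - \frac{644}{5}\right) = -6 + \left(4 \cdot 1444 + 3303\right) \frac{43146}{5} = -6 + \left(5776 + 3303\right) \frac{43146}{5} = -6 + 9079 \cdot \frac{43146}{5} = -6 + \frac{391722534}{5} = \frac{391722504}{5} \approx 7.8344 \cdot 10^{7}$)
$o = 40$
$o A = 40 \cdot \frac{391722504}{5} = 3133780032$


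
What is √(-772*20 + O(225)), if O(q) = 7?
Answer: I*√15433 ≈ 124.23*I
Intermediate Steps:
√(-772*20 + O(225)) = √(-772*20 + 7) = √(-15440 + 7) = √(-15433) = I*√15433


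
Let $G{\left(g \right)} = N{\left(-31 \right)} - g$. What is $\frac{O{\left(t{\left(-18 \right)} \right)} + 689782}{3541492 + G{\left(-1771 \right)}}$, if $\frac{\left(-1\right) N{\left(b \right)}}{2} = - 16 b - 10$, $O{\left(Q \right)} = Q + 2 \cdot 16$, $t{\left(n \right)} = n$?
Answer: $\frac{689796}{3542291} \approx 0.19473$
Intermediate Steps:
$O{\left(Q \right)} = 32 + Q$ ($O{\left(Q \right)} = Q + 32 = 32 + Q$)
$N{\left(b \right)} = 20 + 32 b$ ($N{\left(b \right)} = - 2 \left(- 16 b - 10\right) = - 2 \left(-10 - 16 b\right) = 20 + 32 b$)
$G{\left(g \right)} = -972 - g$ ($G{\left(g \right)} = \left(20 + 32 \left(-31\right)\right) - g = \left(20 - 992\right) - g = -972 - g$)
$\frac{O{\left(t{\left(-18 \right)} \right)} + 689782}{3541492 + G{\left(-1771 \right)}} = \frac{\left(32 - 18\right) + 689782}{3541492 - -799} = \frac{14 + 689782}{3541492 + \left(-972 + 1771\right)} = \frac{689796}{3541492 + 799} = \frac{689796}{3542291}$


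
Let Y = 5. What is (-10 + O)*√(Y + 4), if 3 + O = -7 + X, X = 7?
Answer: -39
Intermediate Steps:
O = -3 (O = -3 + (-7 + 7) = -3 + 0 = -3)
(-10 + O)*√(Y + 4) = (-10 - 3)*√(5 + 4) = -13*√9 = -13*3 = -39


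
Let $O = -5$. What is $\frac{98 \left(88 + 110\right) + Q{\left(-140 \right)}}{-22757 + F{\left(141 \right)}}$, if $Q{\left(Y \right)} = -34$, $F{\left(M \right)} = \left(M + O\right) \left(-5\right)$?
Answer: $- \frac{19370}{23437} \approx -0.82647$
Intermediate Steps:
$F{\left(M \right)} = 25 - 5 M$ ($F{\left(M \right)} = \left(M - 5\right) \left(-5\right) = \left(-5 + M\right) \left(-5\right) = 25 - 5 M$)
$\frac{98 \left(88 + 110\right) + Q{\left(-140 \right)}}{-22757 + F{\left(141 \right)}} = \frac{98 \left(88 + 110\right) - 34}{-22757 + \left(25 - 705\right)} = \frac{98 \cdot 198 - 34}{-22757 + \left(25 - 705\right)} = \frac{19404 - 34}{-22757 - 680} = \frac{19370}{-23437} = 19370 \left(- \frac{1}{23437}\right) = - \frac{19370}{23437}$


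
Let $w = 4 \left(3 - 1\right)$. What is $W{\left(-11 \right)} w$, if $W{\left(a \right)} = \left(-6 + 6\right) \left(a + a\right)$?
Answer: $0$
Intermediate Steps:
$w = 8$ ($w = 4 \cdot 2 = 8$)
$W{\left(a \right)} = 0$ ($W{\left(a \right)} = 0 \cdot 2 a = 0$)
$W{\left(-11 \right)} w = 0 \cdot 8 = 0$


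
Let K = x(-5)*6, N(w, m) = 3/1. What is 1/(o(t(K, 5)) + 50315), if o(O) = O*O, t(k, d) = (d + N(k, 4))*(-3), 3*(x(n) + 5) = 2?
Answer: 1/50891 ≈ 1.9650e-5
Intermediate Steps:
N(w, m) = 3 (N(w, m) = 3*1 = 3)
x(n) = -13/3 (x(n) = -5 + (⅓)*2 = -5 + ⅔ = -13/3)
K = -26 (K = -13/3*6 = -26)
t(k, d) = -9 - 3*d (t(k, d) = (d + 3)*(-3) = (3 + d)*(-3) = -9 - 3*d)
o(O) = O²
1/(o(t(K, 5)) + 50315) = 1/((-9 - 3*5)² + 50315) = 1/((-9 - 15)² + 50315) = 1/((-24)² + 50315) = 1/(576 + 50315) = 1/50891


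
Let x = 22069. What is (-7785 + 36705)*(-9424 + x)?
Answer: 365693400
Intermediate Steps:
(-7785 + 36705)*(-9424 + x) = (-7785 + 36705)*(-9424 + 22069) = 28920*12645 = 365693400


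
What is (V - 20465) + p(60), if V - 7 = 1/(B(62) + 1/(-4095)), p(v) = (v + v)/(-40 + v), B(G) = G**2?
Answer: -321938588813/15741179 ≈ -20452.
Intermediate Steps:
p(v) = 2*v/(-40 + v) (p(v) = (2*v)/(-40 + v) = 2*v/(-40 + v))
V = 110192348/15741179 (V = 7 + 1/(62**2 + 1/(-4095)) = 7 + 1/(3844 - 1/4095) = 7 + 1/(15741179/4095) = 7 + 4095/15741179 = 110192348/15741179 ≈ 7.0003)
(V - 20465) + p(60) = (110192348/15741179 - 20465) + 2*60/(-40 + 60) = -322033035887/15741179 + 2*60/20 = -322033035887/15741179 + 2*60*(1/20) = -322033035887/15741179 + 6 = -321938588813/15741179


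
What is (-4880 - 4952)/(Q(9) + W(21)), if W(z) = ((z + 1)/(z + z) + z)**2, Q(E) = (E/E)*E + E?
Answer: -2167956/106121 ≈ -20.429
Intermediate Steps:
Q(E) = 2*E (Q(E) = 1*E + E = E + E = 2*E)
W(z) = (z + (1 + z)/(2*z))**2 (W(z) = ((1 + z)/((2*z)) + z)**2 = ((1 + z)*(1/(2*z)) + z)**2 = ((1 + z)/(2*z) + z)**2 = (z + (1 + z)/(2*z))**2)
(-4880 - 4952)/(Q(9) + W(21)) = (-4880 - 4952)/(2*9 + (1/4)*(1 + 21 + 2*21**2)**2/21**2) = -9832/(18 + (1/4)*(1/441)*(1 + 21 + 2*441)**2) = -9832/(18 + (1/4)*(1/441)*(1 + 21 + 882)**2) = -9832/(18 + (1/4)*(1/441)*904**2) = -9832/(18 + (1/4)*(1/441)*817216) = -9832/(18 + 204304/441) = -9832/212242/441 = -9832*441/212242 = -2167956/106121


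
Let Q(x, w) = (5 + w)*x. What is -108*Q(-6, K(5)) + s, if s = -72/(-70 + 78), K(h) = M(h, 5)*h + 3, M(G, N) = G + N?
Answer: 37575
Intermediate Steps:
K(h) = 3 + h*(5 + h) (K(h) = (h + 5)*h + 3 = (5 + h)*h + 3 = h*(5 + h) + 3 = 3 + h*(5 + h))
Q(x, w) = x*(5 + w)
s = -9 (s = -72/8 = -72*⅛ = -9)
-108*Q(-6, K(5)) + s = -(-648)*(5 + (3 + 5*(5 + 5))) - 9 = -(-648)*(5 + (3 + 5*10)) - 9 = -(-648)*(5 + (3 + 50)) - 9 = -(-648)*(5 + 53) - 9 = -(-648)*58 - 9 = -108*(-348) - 9 = 37584 - 9 = 37575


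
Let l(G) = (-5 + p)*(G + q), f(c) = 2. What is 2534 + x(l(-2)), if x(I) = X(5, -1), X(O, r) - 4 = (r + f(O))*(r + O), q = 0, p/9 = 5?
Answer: 2542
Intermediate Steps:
p = 45 (p = 9*5 = 45)
l(G) = 40*G (l(G) = (-5 + 45)*(G + 0) = 40*G)
X(O, r) = 4 + (2 + r)*(O + r) (X(O, r) = 4 + (r + 2)*(r + O) = 4 + (2 + r)*(O + r))
x(I) = 8 (x(I) = 4 + (-1)² + 2*5 + 2*(-1) + 5*(-1) = 4 + 1 + 10 - 2 - 5 = 8)
2534 + x(l(-2)) = 2534 + 8 = 2542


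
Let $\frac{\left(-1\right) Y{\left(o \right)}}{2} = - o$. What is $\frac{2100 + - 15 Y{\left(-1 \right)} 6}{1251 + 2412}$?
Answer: $\frac{760}{1221} \approx 0.62244$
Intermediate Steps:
$Y{\left(o \right)} = 2 o$ ($Y{\left(o \right)} = - 2 \left(- o\right) = 2 o$)
$\frac{2100 + - 15 Y{\left(-1 \right)} 6}{1251 + 2412} = \frac{2100 + - 15 \cdot 2 \left(-1\right) 6}{1251 + 2412} = \frac{2100 + \left(-15\right) \left(-2\right) 6}{3663} = \left(2100 + 30 \cdot 6\right) \frac{1}{3663} = \left(2100 + 180\right) \frac{1}{3663} = 2280 \cdot \frac{1}{3663} = \frac{760}{1221}$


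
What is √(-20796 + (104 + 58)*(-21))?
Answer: I*√24198 ≈ 155.56*I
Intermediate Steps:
√(-20796 + (104 + 58)*(-21)) = √(-20796 + 162*(-21)) = √(-20796 - 3402) = √(-24198) = I*√24198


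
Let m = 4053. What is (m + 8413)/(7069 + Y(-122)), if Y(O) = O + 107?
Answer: 6233/3527 ≈ 1.7672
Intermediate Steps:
Y(O) = 107 + O
(m + 8413)/(7069 + Y(-122)) = (4053 + 8413)/(7069 + (107 - 122)) = 12466/(7069 - 15) = 12466/7054 = 12466*(1/7054) = 6233/3527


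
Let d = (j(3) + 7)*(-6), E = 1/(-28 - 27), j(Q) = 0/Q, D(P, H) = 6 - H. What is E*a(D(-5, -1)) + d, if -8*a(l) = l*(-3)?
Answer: -18501/440 ≈ -42.048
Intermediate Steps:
a(l) = 3*l/8 (a(l) = -l*(-3)/8 = -(-3)*l/8 = 3*l/8)
j(Q) = 0
E = -1/55 (E = 1/(-55) = -1/55 ≈ -0.018182)
d = -42 (d = (0 + 7)*(-6) = 7*(-6) = -42)
E*a(D(-5, -1)) + d = -3*(6 - 1*(-1))/440 - 42 = -3*(6 + 1)/440 - 42 = -3*7/440 - 42 = -1/55*21/8 - 42 = -21/440 - 42 = -18501/440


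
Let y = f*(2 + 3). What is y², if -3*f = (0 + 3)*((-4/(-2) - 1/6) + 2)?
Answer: 13225/36 ≈ 367.36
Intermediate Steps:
f = -23/6 (f = -(0 + 3)*((-4/(-2) - 1/6) + 2)/3 = -((-4*(-½) - 1*⅙) + 2) = -((2 - ⅙) + 2) = -(11/6 + 2) = -23/6 ≈ -3.8333)
y = -115/6 (y = -23*(2 + 3)/6 = -23/6*5 = -115/6 ≈ -19.167)
y² = (-115/6)² = 13225/36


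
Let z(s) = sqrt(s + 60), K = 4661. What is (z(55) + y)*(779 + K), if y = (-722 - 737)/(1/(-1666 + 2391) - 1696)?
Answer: 5754296000/1229599 + 5440*sqrt(115) ≈ 63017.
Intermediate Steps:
z(s) = sqrt(60 + s)
y = 1057775/1229599 (y = -1459/(1/725 - 1696) = -1459/(-1229599/725) = -1459*(-725/1229599) = 1057775/1229599 ≈ 0.86026)
(z(55) + y)*(779 + K) = (sqrt(60 + 55) + 1057775/1229599)*(779 + 4661) = (sqrt(115) + 1057775/1229599)*5440 = (1057775/1229599 + sqrt(115))*5440 = 5754296000/1229599 + 5440*sqrt(115)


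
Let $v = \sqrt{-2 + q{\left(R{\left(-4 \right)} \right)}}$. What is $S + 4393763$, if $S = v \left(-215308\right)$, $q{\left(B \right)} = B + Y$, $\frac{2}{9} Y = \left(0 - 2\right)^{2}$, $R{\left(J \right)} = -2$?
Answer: $4393763 - 215308 \sqrt{14} \approx 3.5882 \cdot 10^{6}$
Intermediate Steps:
$Y = 18$ ($Y = \frac{9 \left(0 - 2\right)^{2}}{2} = \frac{9 \left(-2\right)^{2}}{2} = \frac{9}{2} \cdot 4 = 18$)
$q{\left(B \right)} = 18 + B$ ($q{\left(B \right)} = B + 18 = 18 + B$)
$v = \sqrt{14}$ ($v = \sqrt{-2 + \left(18 - 2\right)} = \sqrt{-2 + 16} = \sqrt{14} \approx 3.7417$)
$S = - 215308 \sqrt{14}$ ($S = \sqrt{14} \left(-215308\right) = - 215308 \sqrt{14} \approx -8.0561 \cdot 10^{5}$)
$S + 4393763 = - 215308 \sqrt{14} + 4393763 = 4393763 - 215308 \sqrt{14}$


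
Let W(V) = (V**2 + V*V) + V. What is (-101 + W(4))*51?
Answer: -3315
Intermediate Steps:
W(V) = V + 2*V**2 (W(V) = (V**2 + V**2) + V = 2*V**2 + V = V + 2*V**2)
(-101 + W(4))*51 = (-101 + 4*(1 + 2*4))*51 = (-101 + 4*(1 + 8))*51 = (-101 + 4*9)*51 = (-101 + 36)*51 = -65*51 = -3315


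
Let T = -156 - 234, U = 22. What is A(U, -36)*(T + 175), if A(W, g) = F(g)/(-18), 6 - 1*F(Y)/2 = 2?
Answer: 860/9 ≈ 95.556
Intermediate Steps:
F(Y) = 8 (F(Y) = 12 - 2*2 = 12 - 4 = 8)
A(W, g) = -4/9 (A(W, g) = 8/(-18) = 8*(-1/18) = -4/9)
T = -390
A(U, -36)*(T + 175) = -4*(-390 + 175)/9 = -4/9*(-215) = 860/9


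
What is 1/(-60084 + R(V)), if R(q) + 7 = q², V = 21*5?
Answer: -1/49066 ≈ -2.0381e-5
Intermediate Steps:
V = 105
R(q) = -7 + q²
1/(-60084 + R(V)) = 1/(-60084 + (-7 + 105²)) = 1/(-60084 + (-7 + 11025)) = 1/(-60084 + 11018) = 1/(-49066) = -1/49066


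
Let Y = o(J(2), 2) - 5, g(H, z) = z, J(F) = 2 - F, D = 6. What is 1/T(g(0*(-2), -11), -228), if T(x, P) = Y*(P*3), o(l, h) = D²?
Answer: -1/21204 ≈ -4.7161e-5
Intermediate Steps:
o(l, h) = 36 (o(l, h) = 6² = 36)
Y = 31 (Y = 36 - 5 = 31)
T(x, P) = 93*P (T(x, P) = 31*(P*3) = 31*(3*P) = 93*P)
1/T(g(0*(-2), -11), -228) = 1/(93*(-228)) = 1/(-21204) = -1/21204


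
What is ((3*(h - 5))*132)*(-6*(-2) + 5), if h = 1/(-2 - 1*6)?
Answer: -69003/2 ≈ -34502.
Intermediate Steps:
h = -⅛ (h = 1/(-2 - 6) = 1/(-8) = -⅛ ≈ -0.12500)
((3*(h - 5))*132)*(-6*(-2) + 5) = ((3*(-⅛ - 5))*132)*(-6*(-2) + 5) = ((3*(-41/8))*132)*(12 + 5) = -123/8*132*17 = -4059/2*17 = -69003/2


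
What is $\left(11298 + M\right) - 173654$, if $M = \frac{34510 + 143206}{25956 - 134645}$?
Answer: $- \frac{2520927000}{15527} \approx -1.6236 \cdot 10^{5}$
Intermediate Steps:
$M = - \frac{25388}{15527}$ ($M = \frac{177716}{-108689} = 177716 \left(- \frac{1}{108689}\right) = - \frac{25388}{15527} \approx -1.6351$)
$\left(11298 + M\right) - 173654 = \left(11298 - \frac{25388}{15527}\right) - 173654 = \frac{175398658}{15527} - 173654 = - \frac{2520927000}{15527}$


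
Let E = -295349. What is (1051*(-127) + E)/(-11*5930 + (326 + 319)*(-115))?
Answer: 428826/139405 ≈ 3.0761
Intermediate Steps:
(1051*(-127) + E)/(-11*5930 + (326 + 319)*(-115)) = (1051*(-127) - 295349)/(-11*5930 + (326 + 319)*(-115)) = (-133477 - 295349)/(-65230 + 645*(-115)) = -428826/(-65230 - 74175) = -428826/(-139405) = -428826*(-1/139405) = 428826/139405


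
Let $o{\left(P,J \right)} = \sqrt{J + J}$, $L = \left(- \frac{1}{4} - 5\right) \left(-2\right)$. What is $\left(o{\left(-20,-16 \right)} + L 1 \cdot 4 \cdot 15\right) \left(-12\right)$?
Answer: $-7560 - 48 i \sqrt{2} \approx -7560.0 - 67.882 i$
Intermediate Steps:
$L = \frac{21}{2}$ ($L = \left(\left(-1\right) \frac{1}{4} - 5\right) \left(-2\right) = \left(- \frac{1}{4} - 5\right) \left(-2\right) = \left(- \frac{21}{4}\right) \left(-2\right) = \frac{21}{2} \approx 10.5$)
$o{\left(P,J \right)} = \sqrt{2} \sqrt{J}$ ($o{\left(P,J \right)} = \sqrt{2 J} = \sqrt{2} \sqrt{J}$)
$\left(o{\left(-20,-16 \right)} + L 1 \cdot 4 \cdot 15\right) \left(-12\right) = \left(\sqrt{2} \sqrt{-16} + \frac{21}{2} \cdot 1 \cdot 4 \cdot 15\right) \left(-12\right) = \left(\sqrt{2} \cdot 4 i + \frac{21}{2} \cdot 4 \cdot 15\right) \left(-12\right) = \left(4 i \sqrt{2} + 42 \cdot 15\right) \left(-12\right) = \left(4 i \sqrt{2} + 630\right) \left(-12\right) = \left(630 + 4 i \sqrt{2}\right) \left(-12\right) = -7560 - 48 i \sqrt{2}$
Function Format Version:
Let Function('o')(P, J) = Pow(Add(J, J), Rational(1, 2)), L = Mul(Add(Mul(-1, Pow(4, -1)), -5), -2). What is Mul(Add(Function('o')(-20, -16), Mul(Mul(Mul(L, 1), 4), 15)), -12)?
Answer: Add(-7560, Mul(-48, I, Pow(2, Rational(1, 2)))) ≈ Add(-7560.0, Mul(-67.882, I))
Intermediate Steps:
L = Rational(21, 2) (L = Mul(Add(Mul(-1, Rational(1, 4)), -5), -2) = Mul(Add(Rational(-1, 4), -5), -2) = Mul(Rational(-21, 4), -2) = Rational(21, 2) ≈ 10.500)
Function('o')(P, J) = Mul(Pow(2, Rational(1, 2)), Pow(J, Rational(1, 2))) (Function('o')(P, J) = Pow(Mul(2, J), Rational(1, 2)) = Mul(Pow(2, Rational(1, 2)), Pow(J, Rational(1, 2))))
Mul(Add(Function('o')(-20, -16), Mul(Mul(Mul(L, 1), 4), 15)), -12) = Mul(Add(Mul(Pow(2, Rational(1, 2)), Pow(-16, Rational(1, 2))), Mul(Mul(Mul(Rational(21, 2), 1), 4), 15)), -12) = Mul(Add(Mul(Pow(2, Rational(1, 2)), Mul(4, I)), Mul(Mul(Rational(21, 2), 4), 15)), -12) = Mul(Add(Mul(4, I, Pow(2, Rational(1, 2))), Mul(42, 15)), -12) = Mul(Add(Mul(4, I, Pow(2, Rational(1, 2))), 630), -12) = Mul(Add(630, Mul(4, I, Pow(2, Rational(1, 2)))), -12) = Add(-7560, Mul(-48, I, Pow(2, Rational(1, 2))))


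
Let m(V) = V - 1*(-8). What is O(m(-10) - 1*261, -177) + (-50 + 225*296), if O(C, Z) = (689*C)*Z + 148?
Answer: 32140337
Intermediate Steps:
m(V) = 8 + V (m(V) = V + 8 = 8 + V)
O(C, Z) = 148 + 689*C*Z (O(C, Z) = 689*C*Z + 148 = 148 + 689*C*Z)
O(m(-10) - 1*261, -177) + (-50 + 225*296) = (148 + 689*((8 - 10) - 1*261)*(-177)) + (-50 + 225*296) = (148 + 689*(-2 - 261)*(-177)) + (-50 + 66600) = (148 + 689*(-263)*(-177)) + 66550 = (148 + 32073639) + 66550 = 32073787 + 66550 = 32140337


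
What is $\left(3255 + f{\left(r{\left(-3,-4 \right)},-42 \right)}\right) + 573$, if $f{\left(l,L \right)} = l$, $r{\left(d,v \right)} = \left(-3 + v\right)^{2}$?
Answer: $3877$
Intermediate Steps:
$\left(3255 + f{\left(r{\left(-3,-4 \right)},-42 \right)}\right) + 573 = \left(3255 + \left(-3 - 4\right)^{2}\right) + 573 = \left(3255 + \left(-7\right)^{2}\right) + 573 = \left(3255 + 49\right) + 573 = 3304 + 573 = 3877$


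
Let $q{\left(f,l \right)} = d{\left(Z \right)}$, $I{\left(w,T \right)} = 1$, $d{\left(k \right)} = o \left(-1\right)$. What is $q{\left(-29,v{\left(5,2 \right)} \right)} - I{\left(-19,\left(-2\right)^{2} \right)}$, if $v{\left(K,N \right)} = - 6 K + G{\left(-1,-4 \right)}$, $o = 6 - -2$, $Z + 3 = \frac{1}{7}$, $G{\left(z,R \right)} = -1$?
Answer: $-9$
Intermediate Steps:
$Z = - \frac{20}{7}$ ($Z = -3 + \frac{1}{7} = - \frac{20}{7} \approx -2.8571$)
$o = 8$ ($o = 6 + 2 = 8$)
$d{\left(k \right)} = -8$ ($d{\left(k \right)} = 8 \left(-1\right) = -8$)
$v{\left(K,N \right)} = -1 - 6 K$ ($v{\left(K,N \right)} = - 6 K - 1 = -1 - 6 K$)
$q{\left(f,l \right)} = -8$
$q{\left(-29,v{\left(5,2 \right)} \right)} - I{\left(-19,\left(-2\right)^{2} \right)} = -8 - 1 = -9$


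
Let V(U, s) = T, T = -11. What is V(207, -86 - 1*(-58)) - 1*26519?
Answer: -26530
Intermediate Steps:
V(U, s) = -11
V(207, -86 - 1*(-58)) - 1*26519 = -11 - 1*26519 = -11 - 26519 = -26530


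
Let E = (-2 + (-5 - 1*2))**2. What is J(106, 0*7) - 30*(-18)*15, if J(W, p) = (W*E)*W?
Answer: 918216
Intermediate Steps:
E = 81 (E = (-2 + (-5 - 2))**2 = (-2 - 7)**2 = (-9)**2 = 81)
J(W, p) = 81*W**2 (J(W, p) = (W*81)*W = (81*W)*W = 81*W**2)
J(106, 0*7) - 30*(-18)*15 = 81*106**2 - 30*(-18)*15 = 81*11236 - (-540)*15 = 910116 - 1*(-8100) = 910116 + 8100 = 918216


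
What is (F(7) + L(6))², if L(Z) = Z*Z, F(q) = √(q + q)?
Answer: (36 + √14)² ≈ 1579.4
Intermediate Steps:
F(q) = √2*√q (F(q) = √(2*q) = √2*√q)
L(Z) = Z²
(F(7) + L(6))² = (√2*√7 + 6²)² = (√14 + 36)² = (36 + √14)²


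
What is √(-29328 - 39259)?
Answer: I*√68587 ≈ 261.89*I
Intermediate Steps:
√(-29328 - 39259) = √(-68587) = I*√68587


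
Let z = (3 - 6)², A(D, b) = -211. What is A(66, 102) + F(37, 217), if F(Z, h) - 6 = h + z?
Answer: 21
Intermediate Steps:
z = 9 (z = (-3)² = 9)
F(Z, h) = 15 + h (F(Z, h) = 6 + (h + 9) = 6 + (9 + h) = 15 + h)
A(66, 102) + F(37, 217) = -211 + (15 + 217) = -211 + 232 = 21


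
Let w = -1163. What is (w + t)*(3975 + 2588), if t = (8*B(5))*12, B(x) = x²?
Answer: 8118431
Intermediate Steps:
t = 2400 (t = (8*5²)*12 = (8*25)*12 = 200*12 = 2400)
(w + t)*(3975 + 2588) = (-1163 + 2400)*(3975 + 2588) = 1237*6563 = 8118431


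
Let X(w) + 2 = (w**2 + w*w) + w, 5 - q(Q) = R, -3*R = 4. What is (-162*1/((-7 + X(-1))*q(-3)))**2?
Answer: 59049/5776 ≈ 10.223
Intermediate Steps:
R = -4/3 (R = -1/3*4 = -4/3 ≈ -1.3333)
q(Q) = 19/3 (q(Q) = 5 - 1*(-4/3) = 5 + 4/3 = 19/3)
X(w) = -2 + w + 2*w**2 (X(w) = -2 + ((w**2 + w*w) + w) = -2 + ((w**2 + w**2) + w) = -2 + (2*w**2 + w) = -2 + (w + 2*w**2) = -2 + w + 2*w**2)
(-162*1/((-7 + X(-1))*q(-3)))**2 = (-162*3/(19*(-7 + (-2 - 1 + 2*(-1)**2))))**2 = (-162*3/(19*(-7 + (-2 - 1 + 2*1))))**2 = (-162*3/(19*(-7 + (-2 - 1 + 2))))**2 = (-162*3/(19*(-7 - 1)))**2 = (-162/((19/3)*(-8)))**2 = (-162/(-152/3))**2 = (-162*(-3/152))**2 = (243/76)**2 = 59049/5776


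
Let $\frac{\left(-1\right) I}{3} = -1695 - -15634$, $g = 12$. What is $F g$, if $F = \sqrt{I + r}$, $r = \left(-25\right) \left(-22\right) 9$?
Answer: $12 i \sqrt{36867} \approx 2304.1 i$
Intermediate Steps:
$r = 4950$ ($r = 550 \cdot 9 = 4950$)
$I = -41817$ ($I = - 3 \left(-1695 - -15634\right) = - 3 \left(-1695 + 15634\right) = \left(-3\right) 13939 = -41817$)
$F = i \sqrt{36867}$ ($F = \sqrt{-41817 + 4950} = \sqrt{-36867} = i \sqrt{36867} \approx 192.01 i$)
$F g = i \sqrt{36867} \cdot 12 = 12 i \sqrt{36867}$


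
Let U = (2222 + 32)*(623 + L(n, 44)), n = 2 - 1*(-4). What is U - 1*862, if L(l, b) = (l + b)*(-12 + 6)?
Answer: 727180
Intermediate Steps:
n = 6 (n = 2 + 4 = 6)
L(l, b) = -6*b - 6*l (L(l, b) = (b + l)*(-6) = -6*b - 6*l)
U = 728042 (U = (2222 + 32)*(623 + (-6*44 - 6*6)) = 2254*(623 + (-264 - 36)) = 2254*(623 - 300) = 2254*323 = 728042)
U - 1*862 = 728042 - 1*862 = 728042 - 862 = 727180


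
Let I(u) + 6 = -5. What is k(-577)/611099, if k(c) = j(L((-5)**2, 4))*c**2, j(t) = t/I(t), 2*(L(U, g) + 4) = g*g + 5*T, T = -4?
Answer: 1997574/6722089 ≈ 0.29717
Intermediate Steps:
I(u) = -11 (I(u) = -6 - 5 = -11)
L(U, g) = -14 + g**2/2 (L(U, g) = -4 + (g*g + 5*(-4))/2 = -4 + (g**2 - 20)/2 = -4 + (-20 + g**2)/2 = -4 + (-10 + g**2/2) = -14 + g**2/2)
j(t) = -t/11 (j(t) = t/(-11) = t*(-1/11) = -t/11)
k(c) = 6*c**2/11 (k(c) = (-(-14 + (1/2)*4**2)/11)*c**2 = (-(-14 + (1/2)*16)/11)*c**2 = (-(-14 + 8)/11)*c**2 = (-1/11*(-6))*c**2 = 6*c**2/11)
k(-577)/611099 = ((6/11)*(-577)**2)/611099 = ((6/11)*332929)*(1/611099) = (1997574/11)*(1/611099) = 1997574/6722089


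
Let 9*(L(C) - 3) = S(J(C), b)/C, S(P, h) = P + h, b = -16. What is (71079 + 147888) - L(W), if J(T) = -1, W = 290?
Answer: 571496057/2610 ≈ 2.1896e+5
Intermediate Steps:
L(C) = 3 - 17/(9*C) (L(C) = 3 + ((-1 - 16)/C)/9 = 3 + (-17/C)/9 = 3 - 17/(9*C))
(71079 + 147888) - L(W) = (71079 + 147888) - (3 - 17/9/290) = 218967 - (3 - 17/9*1/290) = 218967 - (3 - 17/2610) = 218967 - 1*7813/2610 = 218967 - 7813/2610 = 571496057/2610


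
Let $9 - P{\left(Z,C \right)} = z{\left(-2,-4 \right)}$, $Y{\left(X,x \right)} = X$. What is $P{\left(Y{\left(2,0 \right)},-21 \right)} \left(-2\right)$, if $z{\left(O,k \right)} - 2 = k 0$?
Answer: $-14$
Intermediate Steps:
$z{\left(O,k \right)} = 2$ ($z{\left(O,k \right)} = 2 + k 0 = 2 + 0 = 2$)
$P{\left(Z,C \right)} = 7$ ($P{\left(Z,C \right)} = 9 - 2 = 7$)
$P{\left(Y{\left(2,0 \right)},-21 \right)} \left(-2\right) = 7 \left(-2\right) = -14$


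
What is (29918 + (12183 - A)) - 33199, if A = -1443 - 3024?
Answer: 13369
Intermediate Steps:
A = -4467
(29918 + (12183 - A)) - 33199 = (29918 + (12183 - 1*(-4467))) - 33199 = (29918 + (12183 + 4467)) - 33199 = (29918 + 16650) - 33199 = 46568 - 33199 = 13369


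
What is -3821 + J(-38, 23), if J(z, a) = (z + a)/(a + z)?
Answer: -3820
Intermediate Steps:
J(z, a) = 1 (J(z, a) = (a + z)/(a + z) = 1)
-3821 + J(-38, 23) = -3821 + 1 = -3820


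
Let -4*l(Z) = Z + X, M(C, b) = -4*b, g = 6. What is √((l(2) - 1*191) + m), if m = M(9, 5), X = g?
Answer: I*√213 ≈ 14.595*I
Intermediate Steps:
X = 6
l(Z) = -3/2 - Z/4 (l(Z) = -(Z + 6)/4 = -(6 + Z)/4 = -3/2 - Z/4)
m = -20 (m = -4*5 = -20)
√((l(2) - 1*191) + m) = √(((-3/2 - ¼*2) - 1*191) - 20) = √(((-3/2 - ½) - 191) - 20) = √((-2 - 191) - 20) = √(-193 - 20) = √(-213) = I*√213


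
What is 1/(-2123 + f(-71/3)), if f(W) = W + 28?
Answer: -3/6356 ≈ -0.00047199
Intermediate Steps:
f(W) = 28 + W
1/(-2123 + f(-71/3)) = 1/(-2123 + (28 - 71/3)) = 1/(-2123 + 13/3) = 1/(-6356/3) = -3/6356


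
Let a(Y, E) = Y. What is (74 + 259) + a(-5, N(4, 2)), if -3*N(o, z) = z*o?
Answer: 328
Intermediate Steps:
N(o, z) = -o*z/3 (N(o, z) = -z*o/3 = -o*z/3)
(74 + 259) + a(-5, N(4, 2)) = (74 + 259) - 5 = 333 - 5 = 328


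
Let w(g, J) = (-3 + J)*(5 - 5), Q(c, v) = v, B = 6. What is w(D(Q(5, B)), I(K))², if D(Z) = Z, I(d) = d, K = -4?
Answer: 0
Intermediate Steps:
w(g, J) = 0 (w(g, J) = (-3 + J)*0 = 0)
w(D(Q(5, B)), I(K))² = 0² = 0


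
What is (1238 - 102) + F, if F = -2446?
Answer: -1310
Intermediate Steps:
(1238 - 102) + F = (1238 - 102) - 2446 = 1136 - 2446 = -1310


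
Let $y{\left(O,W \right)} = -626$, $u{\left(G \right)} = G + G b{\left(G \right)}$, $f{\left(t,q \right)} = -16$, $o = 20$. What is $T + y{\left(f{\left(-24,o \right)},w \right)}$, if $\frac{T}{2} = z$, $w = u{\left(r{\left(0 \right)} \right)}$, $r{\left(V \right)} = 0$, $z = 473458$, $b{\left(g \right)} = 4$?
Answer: $946290$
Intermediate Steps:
$u{\left(G \right)} = 5 G$ ($u{\left(G \right)} = G + G 4 = G + 4 G = 5 G$)
$w = 0$ ($w = 5 \cdot 0 = 0$)
$T = 946916$ ($T = 2 \cdot 473458 = 946916$)
$T + y{\left(f{\left(-24,o \right)},w \right)} = 946916 - 626 = 946290$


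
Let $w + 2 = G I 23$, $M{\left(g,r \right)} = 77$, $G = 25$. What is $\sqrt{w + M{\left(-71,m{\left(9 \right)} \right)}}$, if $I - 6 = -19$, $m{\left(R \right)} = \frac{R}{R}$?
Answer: $10 i \sqrt{74} \approx 86.023 i$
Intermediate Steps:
$m{\left(R \right)} = 1$
$I = -13$ ($I = 6 - 19 = -13$)
$w = -7477$ ($w = -2 + 25 \left(-13\right) 23 = -2 - 7475 = -7477$)
$\sqrt{w + M{\left(-71,m{\left(9 \right)} \right)}} = \sqrt{-7477 + 77} = \sqrt{-7400} = 10 i \sqrt{74}$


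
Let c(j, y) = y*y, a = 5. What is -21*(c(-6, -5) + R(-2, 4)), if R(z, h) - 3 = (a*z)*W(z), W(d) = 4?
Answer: 252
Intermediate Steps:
R(z, h) = 3 + 20*z (R(z, h) = 3 + (5*z)*4 = 3 + 20*z)
c(j, y) = y²
-21*(c(-6, -5) + R(-2, 4)) = -21*((-5)² + (3 + 20*(-2))) = -21*(25 + (3 - 40)) = -21*(25 - 37) = -21*(-12) = 252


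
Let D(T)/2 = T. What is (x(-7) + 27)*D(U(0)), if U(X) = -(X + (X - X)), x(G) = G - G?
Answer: 0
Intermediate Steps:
x(G) = 0
U(X) = -X (U(X) = -(X + 0) = -X)
D(T) = 2*T
(x(-7) + 27)*D(U(0)) = (0 + 27)*(2*(-1*0)) = 27*(2*0) = 27*0 = 0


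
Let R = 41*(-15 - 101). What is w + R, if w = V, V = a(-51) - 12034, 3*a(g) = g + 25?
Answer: -50396/3 ≈ -16799.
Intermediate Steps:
a(g) = 25/3 + g/3 (a(g) = (g + 25)/3 = (25 + g)/3 = 25/3 + g/3)
V = -36128/3 (V = (25/3 + (⅓)*(-51)) - 12034 = (25/3 - 17) - 12034 = -26/3 - 12034 = -36128/3 ≈ -12043.)
w = -36128/3 ≈ -12043.
R = -4756 (R = 41*(-116) = -4756)
w + R = -36128/3 - 4756 = -50396/3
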